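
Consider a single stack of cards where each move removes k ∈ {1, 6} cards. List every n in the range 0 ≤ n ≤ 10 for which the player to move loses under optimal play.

0, 2, 4, 7, 9

Grundy values for subtraction set {1, 6}:
g(0) = mex{} = 0
g(1) = mex{0} = 1
g(2) = mex{1} = 0
g(3) = mex{0} = 1
g(4) = mex{1} = 0
g(5) = mex{0} = 1
g(6) = mex{0,1} = 2
g(7) = mex{1,2} = 0
g(8) = mex{0} = 1
g(9) = mex{1} = 0
g(10) = mex{0} = 1
The P-positions (g = 0) in 0..10 are 0, 2, 4, 7, 9.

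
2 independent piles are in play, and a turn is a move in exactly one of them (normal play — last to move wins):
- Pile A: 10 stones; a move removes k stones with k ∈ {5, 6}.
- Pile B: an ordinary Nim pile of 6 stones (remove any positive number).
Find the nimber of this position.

4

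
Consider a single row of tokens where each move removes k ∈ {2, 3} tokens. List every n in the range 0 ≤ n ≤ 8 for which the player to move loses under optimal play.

0, 1, 5, 6

Build the Grundy sequence with g(k) = mex{g(k−s) : s ∈ {2, 3}, s ≤ k}:
g(0) = mex{} = 0
g(1) = mex{} = 0
g(2) = mex{0} = 1
g(3) = mex{0} = 1
g(4) = mex{0,1} = 2
g(5) = mex{1} = 0
g(6) = mex{1,2} = 0
g(7) = mex{0,2} = 1
g(8) = mex{0} = 1
The P-positions (g = 0) in 0..8 are 0, 1, 5, 6.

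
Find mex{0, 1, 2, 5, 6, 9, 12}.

3

The values 0, 1, 2 are all present; 3 is the first non-negative integer missing from the set.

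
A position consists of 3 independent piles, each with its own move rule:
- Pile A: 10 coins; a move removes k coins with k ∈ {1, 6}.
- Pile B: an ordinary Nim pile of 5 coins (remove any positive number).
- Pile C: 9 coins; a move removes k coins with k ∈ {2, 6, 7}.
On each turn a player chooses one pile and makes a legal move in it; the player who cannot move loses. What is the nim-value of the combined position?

Grundy values for pile A (subtraction set {1, 6}):
g(0) = mex{} = 0
g(1) = mex{0} = 1
g(2) = mex{1} = 0
g(3) = mex{0} = 1
g(4) = mex{1} = 0
g(5) = mex{0} = 1
g(6) = mex{0,1} = 2
g(7) = mex{1,2} = 0
g(8) = mex{0} = 1
g(9) = mex{1} = 0
g(10) = mex{0} = 1
So g(10) = 1.
Pile B is a plain Nim pile of size 5, so its Grundy value is 5.
Build the Grundy sequence for pile C with g(k) = mex{g(k−s) : s ∈ {2, 6, 7}, s ≤ k}:
k:     0  1  2  3  4  5  6  7  8  9
g(k):  0  0  1  1  0  0  1  1  2  0
So g(9) = 0.
The value of a disjunctive sum is the nim-sum of the parts.
Combined value = 1 ⊕ 5 ⊕ 0 = 4.

4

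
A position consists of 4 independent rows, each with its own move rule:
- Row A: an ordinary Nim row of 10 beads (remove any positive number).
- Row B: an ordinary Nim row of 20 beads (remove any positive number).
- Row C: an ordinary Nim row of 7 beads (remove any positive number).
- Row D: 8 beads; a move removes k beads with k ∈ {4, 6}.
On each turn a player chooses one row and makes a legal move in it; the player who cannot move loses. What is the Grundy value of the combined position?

27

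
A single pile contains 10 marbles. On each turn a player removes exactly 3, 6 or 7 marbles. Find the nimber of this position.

0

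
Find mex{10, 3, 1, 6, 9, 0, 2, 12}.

The values 0, 1, 2, 3 are all present; 4 is the first non-negative integer missing from the set.

4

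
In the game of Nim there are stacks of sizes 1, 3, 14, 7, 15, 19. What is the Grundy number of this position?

23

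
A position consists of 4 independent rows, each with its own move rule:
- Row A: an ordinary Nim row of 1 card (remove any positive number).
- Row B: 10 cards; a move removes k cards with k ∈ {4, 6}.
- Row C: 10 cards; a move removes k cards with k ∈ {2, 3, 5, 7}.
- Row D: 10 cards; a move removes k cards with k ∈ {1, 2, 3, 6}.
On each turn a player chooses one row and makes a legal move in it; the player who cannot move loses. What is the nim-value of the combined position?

3

Row A is a plain Nim row of size 1, so its Grundy value is 1.
For row B, compute g(0), g(1), … with moves {4, 6}:
g(0) = mex{} = 0
g(1) = mex{} = 0
g(2) = mex{} = 0
g(3) = mex{} = 0
g(4) = mex{0} = 1
g(5) = mex{0} = 1
g(6) = mex{0} = 1
g(7) = mex{0} = 1
g(8) = mex{0,1} = 2
g(9) = mex{0,1} = 2
g(10) = mex{1} = 0
So g(10) = 0.
Build the Grundy sequence for row C with g(k) = mex{g(k−s) : s ∈ {2, 3, 5, 7}, s ≤ k}:
k:     0  1  2  3  4  5  6  7  8  9 10
g(k):  0  0  1  1  2  2  3  3  4  0  0
So g(10) = 0.
For row D, compute g(0), g(1), … with moves {1, 2, 3, 6}:
k:     0  1  2  3  4  5  6  7  8  9 10
g(k):  0  1  2  3  0  1  2  3  0  1  2
So g(10) = 2.
By the Sprague-Grundy theorem, the Grundy value of a sum of independent games is the XOR of the component values.
Combined value = 1 ⊕ 0 ⊕ 0 ⊕ 2 = 3.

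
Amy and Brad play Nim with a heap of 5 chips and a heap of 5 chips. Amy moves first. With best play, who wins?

Brad wins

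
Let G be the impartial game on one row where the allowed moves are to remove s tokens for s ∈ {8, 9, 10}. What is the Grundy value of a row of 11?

Compute g(0), g(1), … for moves {8, 9, 10}:
g(0) = mex{} = 0
g(1) = mex{} = 0
g(2) = mex{} = 0
g(3) = mex{} = 0
g(4) = mex{} = 0
g(5) = mex{} = 0
g(6) = mex{} = 0
g(7) = mex{} = 0
g(8) = mex{0} = 1
g(9) = mex{0} = 1
g(10) = mex{0} = 1
g(11) = mex{0} = 1
So g(11) = 1.

1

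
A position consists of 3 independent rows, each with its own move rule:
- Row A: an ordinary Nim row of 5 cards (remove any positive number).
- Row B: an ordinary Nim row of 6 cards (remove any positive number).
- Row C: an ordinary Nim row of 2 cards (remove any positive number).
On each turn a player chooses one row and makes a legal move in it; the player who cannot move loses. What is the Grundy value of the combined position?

1

Row A is a plain Nim row of size 5, so its Grundy value is 5.
Row B is a plain Nim row of size 6, so its Grundy value is 6.
Row C is a plain Nim row of size 2, so its Grundy value is 2.
The value of a disjunctive sum is the nim-sum of the parts.
Combined value = 5 ⊕ 6 ⊕ 2 = 1.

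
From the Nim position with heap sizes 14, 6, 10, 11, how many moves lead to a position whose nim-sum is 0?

Compute the nim-sum pairwise:
14 ⊕ 6 = 8
8 ⊕ 10 = 2
2 ⊕ 11 = 9
The overall nim-sum is X = 9. A heap of size p has a winning move iff p XOR X < p (reduce it to p XOR X).
  14: 14 XOR 9 = 7 < 14 — winning move (to 7).
  6: 6 XOR 9 = 15 ≥ 6 — no move.
  10: 10 XOR 9 = 3 < 10 — winning move (to 3).
  11: 11 XOR 9 = 2 < 11 — winning move (to 2).
That gives 3 winning moves.

3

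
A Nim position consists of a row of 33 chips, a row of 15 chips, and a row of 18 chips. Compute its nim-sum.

60

Write each in binary and XOR column by column:
  100001  (33)
  001111  (15)
  010010  (18)
  ------
  111100  (60)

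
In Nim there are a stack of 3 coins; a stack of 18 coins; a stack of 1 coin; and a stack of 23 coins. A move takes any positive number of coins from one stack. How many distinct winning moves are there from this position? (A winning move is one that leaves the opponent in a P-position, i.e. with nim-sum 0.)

1

Nim-sum: 3 ^ 18 ^ 1 ^ 23 = 7.
The overall nim-sum is X = 7. A stack of size p has a winning move iff p XOR X < p (reduce it to p XOR X).
  3: 3 XOR 7 = 4 ≥ 3 — no move.
  18: 18 XOR 7 = 21 ≥ 18 — no move.
  1: 1 XOR 7 = 6 ≥ 1 — no move.
  23: 23 XOR 7 = 16 < 23 — winning move (to 16).
That gives 1 winning move.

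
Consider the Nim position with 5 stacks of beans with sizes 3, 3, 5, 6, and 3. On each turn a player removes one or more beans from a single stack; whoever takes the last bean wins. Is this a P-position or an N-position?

P-position

Bitwise XOR of the heap sizes:
  011  (3)
  011  (3)
  101  (5)
  110  (6)
  011  (3)
  ---
  000  (0)
The nim-sum is 0, so this is a P-position: the player to move is in a losing position under optimal play.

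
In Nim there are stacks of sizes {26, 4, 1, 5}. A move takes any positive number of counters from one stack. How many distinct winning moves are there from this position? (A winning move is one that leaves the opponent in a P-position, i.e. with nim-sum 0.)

Compute the nim-sum pairwise:
26 ⊕ 4 = 30
30 ⊕ 1 = 31
31 ⊕ 5 = 26
The overall nim-sum is X = 26. A stack of size p has a winning move iff p XOR X < p (reduce it to p XOR X).
  26: 26 XOR 26 = 0 < 26 — winning move (to 0).
  4: 4 XOR 26 = 30 ≥ 4 — no move.
  1: 1 XOR 26 = 27 ≥ 1 — no move.
  5: 5 XOR 26 = 31 ≥ 5 — no move.
That gives 1 winning move.

1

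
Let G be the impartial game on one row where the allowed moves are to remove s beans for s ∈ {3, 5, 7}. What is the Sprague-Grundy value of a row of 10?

Grundy values for subtraction set {3, 5, 7}:
g(0) = mex{} = 0
g(1) = mex{} = 0
g(2) = mex{} = 0
g(3) = mex{0} = 1
g(4) = mex{0} = 1
g(5) = mex{0} = 1
g(6) = mex{0,1} = 2
g(7) = mex{0,1} = 2
g(8) = mex{0,1} = 2
g(9) = mex{0,1,2} = 3
g(10) = mex{1,2} = 0
So g(10) = 0.

0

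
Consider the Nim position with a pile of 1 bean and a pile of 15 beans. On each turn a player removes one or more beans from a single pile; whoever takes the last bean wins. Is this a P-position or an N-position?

N-position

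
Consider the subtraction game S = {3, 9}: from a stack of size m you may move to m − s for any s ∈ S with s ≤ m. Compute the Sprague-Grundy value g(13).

Build the Grundy sequence with g(k) = mex{g(k−s) : s ∈ {3, 9}, s ≤ k}:
k:     0  1  2  3  4  5  6  7  8  9 10 11 12 13
g(k):  0  0  0  1  1  1  0  0  0  1  1  1  0  0
So g(13) = 0.

0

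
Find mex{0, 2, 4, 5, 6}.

1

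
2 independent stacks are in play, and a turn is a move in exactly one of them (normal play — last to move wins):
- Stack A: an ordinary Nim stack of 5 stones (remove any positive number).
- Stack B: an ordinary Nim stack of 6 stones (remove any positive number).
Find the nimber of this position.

3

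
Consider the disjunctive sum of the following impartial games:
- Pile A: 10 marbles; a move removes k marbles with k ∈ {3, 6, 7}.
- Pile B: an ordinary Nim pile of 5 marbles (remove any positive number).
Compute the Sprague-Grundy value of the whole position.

5

For pile A, compute g(0), g(1), … with moves {3, 6, 7}:
k:     0  1  2  3  4  5  6  7  8  9 10
g(k):  0  0  0  1  1  1  2  2  2  3  0
So g(10) = 0.
Pile B is a plain Nim pile of size 5, so its Grundy value is 5.
The value of a disjunctive sum is the nim-sum of the parts.
Combined value = 0 XOR 5 = 5.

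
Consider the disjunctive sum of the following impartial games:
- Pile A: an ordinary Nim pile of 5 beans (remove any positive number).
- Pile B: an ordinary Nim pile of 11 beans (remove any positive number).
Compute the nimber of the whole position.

Pile A is a plain Nim pile of size 5, so its Grundy value is 5.
Pile B is a plain Nim pile of size 11, so its Grundy value is 11.
By the Sprague-Grundy theorem, the Grundy value of a sum of independent games is the XOR of the component values.
Combined value = 5 ⊕ 11 = 14.

14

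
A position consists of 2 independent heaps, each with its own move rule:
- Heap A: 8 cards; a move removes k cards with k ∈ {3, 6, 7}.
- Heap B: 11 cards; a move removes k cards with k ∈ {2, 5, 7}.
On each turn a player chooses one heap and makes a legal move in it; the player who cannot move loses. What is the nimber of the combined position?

For heap A, compute g(0), g(1), … with moves {3, 6, 7}:
g(0) = mex{} = 0
g(1) = mex{} = 0
g(2) = mex{} = 0
g(3) = mex{0} = 1
g(4) = mex{0} = 1
g(5) = mex{0} = 1
g(6) = mex{0,1} = 2
g(7) = mex{0,1} = 2
g(8) = mex{0,1} = 2
So g(8) = 2.
Grundy values for heap B (subtraction set {2, 5, 7}):
g(0) = mex{} = 0
g(1) = mex{} = 0
g(2) = mex{0} = 1
g(3) = mex{0} = 1
g(4) = mex{1} = 0
g(5) = mex{0,1} = 2
g(6) = mex{0} = 1
g(7) = mex{0,1,2} = 3
g(8) = mex{0,1} = 2
g(9) = mex{0,1,3} = 2
g(10) = mex{1,2} = 0
g(11) = mex{0,1,2} = 3
So g(11) = 3.
By the Sprague-Grundy theorem, the Grundy value of a sum of independent games is the XOR of the component values.
Combined value = 2 XOR 3 = 1.

1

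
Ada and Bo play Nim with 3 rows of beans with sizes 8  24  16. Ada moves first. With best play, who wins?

In binary:
  01000  (8)
  11000  (24)
  10000  (16)
  -----
  00000  (0)
The nim-sum is 0, so this is a P-position: the player to move is in a losing position under optimal play; Ada is about to move from it and so loses — Bo wins.

Bo wins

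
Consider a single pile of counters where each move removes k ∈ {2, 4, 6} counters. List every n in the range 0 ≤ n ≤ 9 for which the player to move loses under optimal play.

0, 1, 8, 9

Compute g(0), g(1), … for moves {2, 4, 6}:
g(0) = mex{} = 0
g(1) = mex{} = 0
g(2) = mex{0} = 1
g(3) = mex{0} = 1
g(4) = mex{0,1} = 2
g(5) = mex{0,1} = 2
g(6) = mex{0,1,2} = 3
g(7) = mex{0,1,2} = 3
g(8) = mex{1,2,3} = 0
g(9) = mex{1,2,3} = 0
The P-positions (g = 0) in 0..9 are 0, 1, 8, 9.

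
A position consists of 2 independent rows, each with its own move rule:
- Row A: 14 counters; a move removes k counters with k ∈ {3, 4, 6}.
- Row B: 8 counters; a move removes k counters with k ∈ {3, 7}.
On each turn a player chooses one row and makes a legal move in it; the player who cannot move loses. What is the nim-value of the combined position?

Grundy values for row A (subtraction set {3, 4, 6}):
k:     0  1  2  3  4  5  6  7  8  9 10 11 12 13 14
g(k):  0  0  0  1  1  1  2  2  2  0  0  0  1  1  1
So g(14) = 1.
Build the Grundy sequence for row B with g(k) = mex{g(k−s) : s ∈ {3, 7}, s ≤ k}:
k:     0  1  2  3  4  5  6  7  8
g(k):  0  0  0  1  1  1  0  2  2
So g(8) = 2.
The value of a disjunctive sum is the nim-sum of the parts.
Combined value = 1 ⊕ 2 = 3.

3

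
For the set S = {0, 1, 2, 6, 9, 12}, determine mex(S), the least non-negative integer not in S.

The values 0, 1, 2 are all present; 3 is the first non-negative integer missing from the set.

3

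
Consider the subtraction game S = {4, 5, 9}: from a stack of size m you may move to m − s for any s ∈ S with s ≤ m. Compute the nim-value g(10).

Grundy values for subtraction set {4, 5, 9}:
k:     0  1  2  3  4  5  6  7  8  9 10
g(k):  0  0  0  0  1  1  1  1  2  2  2
So g(10) = 2.

2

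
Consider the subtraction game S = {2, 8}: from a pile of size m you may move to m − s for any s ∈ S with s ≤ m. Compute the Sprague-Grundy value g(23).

Build the Grundy sequence with g(k) = mex{g(k−s) : s ∈ {2, 8}, s ≤ k}:
k:     0  1  2  3  4  5  6  7  8  9 10 11 12 13 14 15 16 17 18 19 20 21 22 23
g(k):  0  0  1  1  0  0  1  1  2  2  0  0  1  1  0  0  1  1  2  2  0  0  1  1
So g(23) = 1.

1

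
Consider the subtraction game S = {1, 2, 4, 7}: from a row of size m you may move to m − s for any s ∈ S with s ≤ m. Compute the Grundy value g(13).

1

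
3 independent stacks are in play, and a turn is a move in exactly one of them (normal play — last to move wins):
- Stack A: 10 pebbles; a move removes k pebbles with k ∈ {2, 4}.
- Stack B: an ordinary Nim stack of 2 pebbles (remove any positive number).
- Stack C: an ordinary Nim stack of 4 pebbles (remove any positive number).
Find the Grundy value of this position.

For stack A, compute g(0), g(1), … with moves {2, 4}:
g(0) = mex{} = 0
g(1) = mex{} = 0
g(2) = mex{0} = 1
g(3) = mex{0} = 1
g(4) = mex{0,1} = 2
g(5) = mex{0,1} = 2
g(6) = mex{1,2} = 0
g(7) = mex{1,2} = 0
g(8) = mex{0,2} = 1
g(9) = mex{0,2} = 1
g(10) = mex{0,1} = 2
So g(10) = 2.
Stack B is a plain Nim stack of size 2, so its Grundy value is 2.
Stack C is a plain Nim stack of size 4, so its Grundy value is 4.
The value of a disjunctive sum is the nim-sum of the parts.
Combined value = 2 ⊕ 2 ⊕ 4 = 4.

4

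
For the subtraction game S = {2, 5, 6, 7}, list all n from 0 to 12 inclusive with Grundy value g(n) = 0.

0, 1, 4, 12

Grundy values for subtraction set {2, 5, 6, 7}:
g(0) = mex{} = 0
g(1) = mex{} = 0
g(2) = mex{0} = 1
g(3) = mex{0} = 1
g(4) = mex{1} = 0
g(5) = mex{0,1} = 2
g(6) = mex{0} = 1
g(7) = mex{0,1,2} = 3
g(8) = mex{0,1} = 2
g(9) = mex{0,1,3} = 2
g(10) = mex{0,1,2} = 3
g(11) = mex{0,1,2} = 3
g(12) = mex{1,2,3} = 0
The P-positions (g = 0) in 0..12 are 0, 1, 4, 12.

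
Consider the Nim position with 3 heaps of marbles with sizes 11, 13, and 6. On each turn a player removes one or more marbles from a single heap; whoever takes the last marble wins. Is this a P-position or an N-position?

P-position

Compute the nim-sum pairwise:
11 XOR 13 = 6
6 XOR 6 = 0
The nim-sum is 0, so this is a P-position: the player to move is in a losing position under optimal play.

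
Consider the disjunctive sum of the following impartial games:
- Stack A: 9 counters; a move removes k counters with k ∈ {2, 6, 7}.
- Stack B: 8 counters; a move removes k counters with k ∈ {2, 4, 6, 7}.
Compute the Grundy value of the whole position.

4

Grundy values for stack A (subtraction set {2, 6, 7}):
g(0) = mex{} = 0
g(1) = mex{} = 0
g(2) = mex{0} = 1
g(3) = mex{0} = 1
g(4) = mex{1} = 0
g(5) = mex{1} = 0
g(6) = mex{0} = 1
g(7) = mex{0} = 1
g(8) = mex{0,1} = 2
g(9) = mex{1} = 0
So g(9) = 0.
Build the Grundy sequence for stack B with g(k) = mex{g(k−s) : s ∈ {2, 4, 6, 7}, s ≤ k}:
k:     0  1  2  3  4  5  6  7  8
g(k):  0  0  1  1  2  2  3  3  4
So g(8) = 4.
The value of a disjunctive sum is the nim-sum of the parts.
Combined value = 0 XOR 4 = 4.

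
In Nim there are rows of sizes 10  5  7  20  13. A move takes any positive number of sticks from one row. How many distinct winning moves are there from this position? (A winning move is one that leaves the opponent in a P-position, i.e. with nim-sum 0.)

1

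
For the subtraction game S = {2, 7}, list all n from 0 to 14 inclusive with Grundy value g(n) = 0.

Build the Grundy sequence with g(k) = mex{g(k−s) : s ∈ {2, 7}, s ≤ k}:
k:     0  1  2  3  4  5  6  7  8  9 10 11 12 13 14
g(k):  0  0  1  1  0  0  1  1  2  0  0  1  1  0  0
The P-positions (g = 0) in 0..14 are 0, 1, 4, 5, 9, 10, 13, 14.

0, 1, 4, 5, 9, 10, 13, 14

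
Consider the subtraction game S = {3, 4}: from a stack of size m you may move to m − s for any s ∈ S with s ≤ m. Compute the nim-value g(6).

2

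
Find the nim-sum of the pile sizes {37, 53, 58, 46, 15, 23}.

Compute the nim-sum pairwise:
37 XOR 53 = 16
16 XOR 58 = 42
42 XOR 46 = 4
4 XOR 15 = 11
11 XOR 23 = 28

28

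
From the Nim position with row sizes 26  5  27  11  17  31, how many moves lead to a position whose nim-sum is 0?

5

Nim-sum: 26 ^ 5 ^ 27 ^ 11 ^ 17 ^ 31 = 1.
The overall nim-sum is X = 1. A row of size p has a winning move iff p XOR X < p (reduce it to p XOR X).
  26: 26 XOR 1 = 27 ≥ 26 — no move.
  5: 5 XOR 1 = 4 < 5 — winning move (to 4).
  27: 27 XOR 1 = 26 < 27 — winning move (to 26).
  11: 11 XOR 1 = 10 < 11 — winning move (to 10).
  17: 17 XOR 1 = 16 < 17 — winning move (to 16).
  31: 31 XOR 1 = 30 < 31 — winning move (to 30).
That gives 5 winning moves.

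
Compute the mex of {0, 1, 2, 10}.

3

The values 0, 1, 2 are all present; 3 is the first non-negative integer missing from the set.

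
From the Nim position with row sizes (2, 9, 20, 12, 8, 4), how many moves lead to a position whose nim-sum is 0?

1

Nim-sum: 2 ^ 9 ^ 20 ^ 12 ^ 8 ^ 4 = 31.
The overall nim-sum is X = 31. A row of size p has a winning move iff p XOR X < p (reduce it to p XOR X).
  2: 2 XOR 31 = 29 ≥ 2 — no move.
  9: 9 XOR 31 = 22 ≥ 9 — no move.
  20: 20 XOR 31 = 11 < 20 — winning move (to 11).
  12: 12 XOR 31 = 19 ≥ 12 — no move.
  8: 8 XOR 31 = 23 ≥ 8 — no move.
  4: 4 XOR 31 = 27 ≥ 4 — no move.
That gives 1 winning move.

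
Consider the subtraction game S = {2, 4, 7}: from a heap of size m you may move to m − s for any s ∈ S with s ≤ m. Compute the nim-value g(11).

1

Grundy values for subtraction set {2, 4, 7}:
g(0) = mex{} = 0
g(1) = mex{} = 0
g(2) = mex{0} = 1
g(3) = mex{0} = 1
g(4) = mex{0,1} = 2
g(5) = mex{0,1} = 2
g(6) = mex{1,2} = 0
g(7) = mex{0,1,2} = 3
g(8) = mex{0,2} = 1
g(9) = mex{1,2,3} = 0
g(10) = mex{0,1} = 2
g(11) = mex{0,2,3} = 1
So g(11) = 1.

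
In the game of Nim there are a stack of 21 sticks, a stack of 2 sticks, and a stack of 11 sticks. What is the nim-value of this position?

Compute the nim-sum pairwise:
21 XOR 2 = 23
23 XOR 11 = 28

28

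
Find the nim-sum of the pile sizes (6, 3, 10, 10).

5

Compute the nim-sum pairwise:
6 ⊕ 3 = 5
5 ⊕ 10 = 15
15 ⊕ 10 = 5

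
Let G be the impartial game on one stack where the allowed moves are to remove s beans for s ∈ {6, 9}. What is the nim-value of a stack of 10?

1

Compute g(0), g(1), … for moves {6, 9}:
g(0) = mex{} = 0
g(1) = mex{} = 0
g(2) = mex{} = 0
g(3) = mex{} = 0
g(4) = mex{} = 0
g(5) = mex{} = 0
g(6) = mex{0} = 1
g(7) = mex{0} = 1
g(8) = mex{0} = 1
g(9) = mex{0} = 1
g(10) = mex{0} = 1
So g(10) = 1.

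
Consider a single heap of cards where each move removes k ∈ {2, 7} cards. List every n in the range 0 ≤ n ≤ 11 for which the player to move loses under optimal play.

0, 1, 4, 5, 9, 10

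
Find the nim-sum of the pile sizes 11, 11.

0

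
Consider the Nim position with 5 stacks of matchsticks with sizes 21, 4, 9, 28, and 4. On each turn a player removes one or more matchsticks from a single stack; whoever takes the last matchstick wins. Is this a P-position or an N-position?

P-position

Nim-sum: 21 ^ 4 ^ 9 ^ 28 ^ 4 = 0.
The nim-sum is 0, so this is a P-position: the player to move is in a losing position under optimal play.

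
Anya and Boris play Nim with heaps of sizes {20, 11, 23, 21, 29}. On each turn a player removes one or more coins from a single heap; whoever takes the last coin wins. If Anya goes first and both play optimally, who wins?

Nim-sum: 20 ⊕ 11 ⊕ 23 ⊕ 21 ⊕ 29 = 0.
The nim-sum is 0, so this is a P-position: the player to move is in a losing position under optimal play; Anya is about to move from it and so loses — Boris wins.

Boris wins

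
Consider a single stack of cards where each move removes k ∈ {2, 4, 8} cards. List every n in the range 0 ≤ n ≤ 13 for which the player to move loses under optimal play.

0, 1, 6, 7, 12, 13

Build the Grundy sequence with g(k) = mex{g(k−s) : s ∈ {2, 4, 8}, s ≤ k}:
g(0) = mex{} = 0
g(1) = mex{} = 0
g(2) = mex{0} = 1
g(3) = mex{0} = 1
g(4) = mex{0,1} = 2
g(5) = mex{0,1} = 2
g(6) = mex{1,2} = 0
g(7) = mex{1,2} = 0
g(8) = mex{0,2} = 1
g(9) = mex{0,2} = 1
g(10) = mex{0,1} = 2
g(11) = mex{0,1} = 2
g(12) = mex{1,2} = 0
g(13) = mex{1,2} = 0
The P-positions (g = 0) in 0..13 are 0, 1, 6, 7, 12, 13.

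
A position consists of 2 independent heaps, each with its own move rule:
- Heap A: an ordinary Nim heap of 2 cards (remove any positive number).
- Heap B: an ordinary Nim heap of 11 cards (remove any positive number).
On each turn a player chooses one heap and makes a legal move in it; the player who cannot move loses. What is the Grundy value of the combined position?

9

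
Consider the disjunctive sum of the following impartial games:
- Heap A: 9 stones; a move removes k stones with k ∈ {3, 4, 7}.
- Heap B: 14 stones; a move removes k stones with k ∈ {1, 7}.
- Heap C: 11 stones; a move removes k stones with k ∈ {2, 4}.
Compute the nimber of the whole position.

Grundy values for heap A (subtraction set {3, 4, 7}):
k:     0  1  2  3  4  5  6  7  8  9
g(k):  0  0  0  1  1  1  2  2  2  3
So g(9) = 3.
For heap B, compute g(0), g(1), … with moves {1, 7}:
g(0) = mex{} = 0
g(1) = mex{0} = 1
g(2) = mex{1} = 0
g(3) = mex{0} = 1
g(4) = mex{1} = 0
g(5) = mex{0} = 1
g(6) = mex{1} = 0
g(7) = mex{0} = 1
g(8) = mex{1} = 0
g(9) = mex{0} = 1
g(10) = mex{1} = 0
g(11) = mex{0} = 1
g(12) = mex{1} = 0
g(13) = mex{0} = 1
g(14) = mex{1} = 0
So g(14) = 0.
Grundy values for heap C (subtraction set {2, 4}):
k:     0  1  2  3  4  5  6  7  8  9 10 11
g(k):  0  0  1  1  2  2  0  0  1  1  2  2
So g(11) = 2.
By the Sprague-Grundy theorem, the Grundy value of a sum of independent games is the XOR of the component values.
Combined value = 3 ⊕ 0 ⊕ 2 = 1.

1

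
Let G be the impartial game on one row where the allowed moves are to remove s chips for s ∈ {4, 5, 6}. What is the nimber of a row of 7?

1

Grundy values for subtraction set {4, 5, 6}:
g(0) = mex{} = 0
g(1) = mex{} = 0
g(2) = mex{} = 0
g(3) = mex{} = 0
g(4) = mex{0} = 1
g(5) = mex{0} = 1
g(6) = mex{0} = 1
g(7) = mex{0} = 1
So g(7) = 1.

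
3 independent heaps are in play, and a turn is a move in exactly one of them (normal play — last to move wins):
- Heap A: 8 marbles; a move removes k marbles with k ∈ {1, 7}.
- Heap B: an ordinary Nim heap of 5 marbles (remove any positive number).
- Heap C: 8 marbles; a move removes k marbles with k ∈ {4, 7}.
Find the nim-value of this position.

Grundy values for heap A (subtraction set {1, 7}):
g(0) = mex{} = 0
g(1) = mex{0} = 1
g(2) = mex{1} = 0
g(3) = mex{0} = 1
g(4) = mex{1} = 0
g(5) = mex{0} = 1
g(6) = mex{1} = 0
g(7) = mex{0} = 1
g(8) = mex{1} = 0
So g(8) = 0.
Heap B is a plain Nim heap of size 5, so its Grundy value is 5.
Build the Grundy sequence for heap C with g(k) = mex{g(k−s) : s ∈ {4, 7}, s ≤ k}:
k:     0  1  2  3  4  5  6  7  8
g(k):  0  0  0  0  1  1  1  1  2
So g(8) = 2.
By the Sprague-Grundy theorem, the Grundy value of a sum of independent games is the XOR of the component values.
Combined value = 0 XOR 5 XOR 2 = 7.

7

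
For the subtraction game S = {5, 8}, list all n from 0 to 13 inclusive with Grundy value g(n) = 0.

Grundy values for subtraction set {5, 8}:
g(0) = mex{} = 0
g(1) = mex{} = 0
g(2) = mex{} = 0
g(3) = mex{} = 0
g(4) = mex{} = 0
g(5) = mex{0} = 1
g(6) = mex{0} = 1
g(7) = mex{0} = 1
g(8) = mex{0} = 1
g(9) = mex{0} = 1
g(10) = mex{0,1} = 2
g(11) = mex{0,1} = 2
g(12) = mex{0,1} = 2
g(13) = mex{1} = 0
The P-positions (g = 0) in 0..13 are 0, 1, 2, 3, 4, 13.

0, 1, 2, 3, 4, 13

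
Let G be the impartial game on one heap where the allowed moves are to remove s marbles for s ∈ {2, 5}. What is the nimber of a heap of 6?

Compute g(0), g(1), … for moves {2, 5}:
g(0) = mex{} = 0
g(1) = mex{} = 0
g(2) = mex{0} = 1
g(3) = mex{0} = 1
g(4) = mex{1} = 0
g(5) = mex{0,1} = 2
g(6) = mex{0} = 1
So g(6) = 1.

1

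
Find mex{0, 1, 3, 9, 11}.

2

The values 0, 1 are all present; 2 is the first non-negative integer missing from the set.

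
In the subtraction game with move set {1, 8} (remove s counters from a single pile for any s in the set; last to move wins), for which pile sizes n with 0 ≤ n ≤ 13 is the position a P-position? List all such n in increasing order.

0, 2, 4, 6, 9, 11, 13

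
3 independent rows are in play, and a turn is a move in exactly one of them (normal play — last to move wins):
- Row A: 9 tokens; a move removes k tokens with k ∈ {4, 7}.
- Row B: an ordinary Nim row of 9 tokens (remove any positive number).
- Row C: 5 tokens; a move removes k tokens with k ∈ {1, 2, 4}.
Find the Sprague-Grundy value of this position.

Build the Grundy sequence for row A with g(k) = mex{g(k−s) : s ∈ {4, 7}, s ≤ k}:
g(0) = mex{} = 0
g(1) = mex{} = 0
g(2) = mex{} = 0
g(3) = mex{} = 0
g(4) = mex{0} = 1
g(5) = mex{0} = 1
g(6) = mex{0} = 1
g(7) = mex{0} = 1
g(8) = mex{0,1} = 2
g(9) = mex{0,1} = 2
So g(9) = 2.
Row B is a plain Nim row of size 9, so its Grundy value is 9.
Build the Grundy sequence for row C with g(k) = mex{g(k−s) : s ∈ {1, 2, 4}, s ≤ k}:
k:     0  1  2  3  4  5
g(k):  0  1  2  0  1  2
So g(5) = 2.
The value of a disjunctive sum is the nim-sum of the parts.
Combined value = 2 XOR 9 XOR 2 = 9.

9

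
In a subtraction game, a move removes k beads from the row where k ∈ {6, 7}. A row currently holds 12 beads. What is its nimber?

2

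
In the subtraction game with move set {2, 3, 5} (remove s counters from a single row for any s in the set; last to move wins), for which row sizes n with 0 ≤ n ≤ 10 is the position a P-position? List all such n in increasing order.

0, 1, 7, 8

Grundy values for subtraction set {2, 3, 5}:
g(0) = mex{} = 0
g(1) = mex{} = 0
g(2) = mex{0} = 1
g(3) = mex{0} = 1
g(4) = mex{0,1} = 2
g(5) = mex{0,1} = 2
g(6) = mex{0,1,2} = 3
g(7) = mex{1,2} = 0
g(8) = mex{1,2,3} = 0
g(9) = mex{0,2,3} = 1
g(10) = mex{0,2} = 1
The P-positions (g = 0) in 0..10 are 0, 1, 7, 8.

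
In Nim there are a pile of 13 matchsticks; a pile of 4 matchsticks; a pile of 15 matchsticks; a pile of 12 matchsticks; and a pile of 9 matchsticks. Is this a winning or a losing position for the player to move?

Winning position

Nim-sum: 13 ^ 4 ^ 15 ^ 12 ^ 9 = 3.
The nim-sum is 3 ≠ 0, so this is an N-position: the player to move can win.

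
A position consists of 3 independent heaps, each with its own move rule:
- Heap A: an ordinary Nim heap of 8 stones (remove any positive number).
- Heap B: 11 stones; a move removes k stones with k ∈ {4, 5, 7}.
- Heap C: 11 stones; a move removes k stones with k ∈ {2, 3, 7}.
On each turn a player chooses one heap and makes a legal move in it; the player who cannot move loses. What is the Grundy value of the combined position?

8

Heap A is a plain Nim heap of size 8, so its Grundy value is 8.
Build the Grundy sequence for heap B with g(k) = mex{g(k−s) : s ∈ {4, 5, 7}, s ≤ k}:
g(0) = mex{} = 0
g(1) = mex{} = 0
g(2) = mex{} = 0
g(3) = mex{} = 0
g(4) = mex{0} = 1
g(5) = mex{0} = 1
g(6) = mex{0} = 1
g(7) = mex{0} = 1
g(8) = mex{0,1} = 2
g(9) = mex{0,1} = 2
g(10) = mex{0,1} = 2
g(11) = mex{1} = 0
So g(11) = 0.
Grundy values for heap C (subtraction set {2, 3, 7}):
k:     0  1  2  3  4  5  6  7  8  9 10 11
g(k):  0  0  1  1  2  0  0  1  1  2  0  0
So g(11) = 0.
By the Sprague-Grundy theorem, the Grundy value of a sum of independent games is the XOR of the component values.
Combined value = 8 XOR 0 XOR 0 = 8.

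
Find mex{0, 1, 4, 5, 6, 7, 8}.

The values 0, 1 are all present; 2 is the first non-negative integer missing from the set.

2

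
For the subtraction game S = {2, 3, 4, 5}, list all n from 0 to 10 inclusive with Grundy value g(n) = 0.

0, 1, 7, 8

Build the Grundy sequence with g(k) = mex{g(k−s) : s ∈ {2, 3, 4, 5}, s ≤ k}:
k:     0  1  2  3  4  5  6  7  8  9 10
g(k):  0  0  1  1  2  2  3  0  0  1  1
The P-positions (g = 0) in 0..10 are 0, 1, 7, 8.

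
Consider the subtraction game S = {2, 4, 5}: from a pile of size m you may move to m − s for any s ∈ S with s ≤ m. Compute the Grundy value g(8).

Build the Grundy sequence with g(k) = mex{g(k−s) : s ∈ {2, 4, 5}, s ≤ k}:
k:     0  1  2  3  4  5  6  7  8
g(k):  0  0  1  1  2  2  3  0  0
So g(8) = 0.

0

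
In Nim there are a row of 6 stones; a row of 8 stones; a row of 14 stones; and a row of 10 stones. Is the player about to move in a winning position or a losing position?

Compute the nim-sum pairwise:
6 ^ 8 = 14
14 ^ 14 = 0
0 ^ 10 = 10
The nim-sum is 10 ≠ 0, so this is an N-position: the player to move can win.

Winning position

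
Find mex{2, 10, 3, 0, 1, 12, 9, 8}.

4

The values 0, 1, 2, 3 are all present; 4 is the first non-negative integer missing from the set.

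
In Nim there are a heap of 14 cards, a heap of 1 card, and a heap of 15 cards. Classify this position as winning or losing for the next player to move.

Losing position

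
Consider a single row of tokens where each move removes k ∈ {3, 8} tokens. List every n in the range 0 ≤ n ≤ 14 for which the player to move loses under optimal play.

Build the Grundy sequence with g(k) = mex{g(k−s) : s ∈ {3, 8}, s ≤ k}:
k:     0  1  2  3  4  5  6  7  8  9 10 11 12 13 14
g(k):  0  0  0  1  1  1  0  0  2  1  1  0  0  0  1
The P-positions (g = 0) in 0..14 are 0, 1, 2, 6, 7, 11, 12, 13.

0, 1, 2, 6, 7, 11, 12, 13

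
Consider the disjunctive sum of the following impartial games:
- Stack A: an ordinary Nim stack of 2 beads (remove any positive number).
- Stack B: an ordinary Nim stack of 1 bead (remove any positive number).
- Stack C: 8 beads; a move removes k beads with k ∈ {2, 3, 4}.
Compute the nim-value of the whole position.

Stack A is a plain Nim stack of size 2, so its Grundy value is 2.
Stack B is a plain Nim stack of size 1, so its Grundy value is 1.
Build the Grundy sequence for stack C with g(k) = mex{g(k−s) : s ∈ {2, 3, 4}, s ≤ k}:
k:     0  1  2  3  4  5  6  7  8
g(k):  0  0  1  1  2  2  0  0  1
So g(8) = 1.
The value of a disjunctive sum is the nim-sum of the parts.
Combined value = 2 ⊕ 1 ⊕ 1 = 2.

2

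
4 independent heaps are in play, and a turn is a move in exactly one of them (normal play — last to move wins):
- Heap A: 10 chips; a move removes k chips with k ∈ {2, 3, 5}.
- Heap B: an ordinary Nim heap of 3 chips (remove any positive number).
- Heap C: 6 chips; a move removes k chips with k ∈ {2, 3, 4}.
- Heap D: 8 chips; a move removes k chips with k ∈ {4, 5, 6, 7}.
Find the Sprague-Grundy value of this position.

Build the Grundy sequence for heap A with g(k) = mex{g(k−s) : s ∈ {2, 3, 5}, s ≤ k}:
g(0) = mex{} = 0
g(1) = mex{} = 0
g(2) = mex{0} = 1
g(3) = mex{0} = 1
g(4) = mex{0,1} = 2
g(5) = mex{0,1} = 2
g(6) = mex{0,1,2} = 3
g(7) = mex{1,2} = 0
g(8) = mex{1,2,3} = 0
g(9) = mex{0,2,3} = 1
g(10) = mex{0,2} = 1
So g(10) = 1.
Heap B is a plain Nim heap of size 3, so its Grundy value is 3.
Grundy values for heap C (subtraction set {2, 3, 4}):
g(0) = mex{} = 0
g(1) = mex{} = 0
g(2) = mex{0} = 1
g(3) = mex{0} = 1
g(4) = mex{0,1} = 2
g(5) = mex{0,1} = 2
g(6) = mex{1,2} = 0
So g(6) = 0.
For heap D, compute g(0), g(1), … with moves {4, 5, 6, 7}:
g(0) = mex{} = 0
g(1) = mex{} = 0
g(2) = mex{} = 0
g(3) = mex{} = 0
g(4) = mex{0} = 1
g(5) = mex{0} = 1
g(6) = mex{0} = 1
g(7) = mex{0} = 1
g(8) = mex{0,1} = 2
So g(8) = 2.
By the Sprague-Grundy theorem, the Grundy value of a sum of independent games is the XOR of the component values.
Combined value = 1 XOR 3 XOR 0 XOR 2 = 0.

0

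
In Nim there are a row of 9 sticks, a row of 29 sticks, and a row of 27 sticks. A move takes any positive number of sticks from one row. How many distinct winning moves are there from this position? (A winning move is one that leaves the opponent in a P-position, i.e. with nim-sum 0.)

3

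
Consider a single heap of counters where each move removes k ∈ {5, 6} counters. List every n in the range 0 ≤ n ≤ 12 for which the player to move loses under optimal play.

0, 1, 2, 3, 4, 11, 12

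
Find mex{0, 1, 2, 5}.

3

The values 0, 1, 2 are all present; 3 is the first non-negative integer missing from the set.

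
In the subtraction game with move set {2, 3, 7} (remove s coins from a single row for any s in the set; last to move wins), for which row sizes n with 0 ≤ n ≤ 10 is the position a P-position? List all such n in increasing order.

0, 1, 5, 6, 10

Grundy values for subtraction set {2, 3, 7}:
k:     0  1  2  3  4  5  6  7  8  9 10
g(k):  0  0  1  1  2  0  0  1  1  2  0
The P-positions (g = 0) in 0..10 are 0, 1, 5, 6, 10.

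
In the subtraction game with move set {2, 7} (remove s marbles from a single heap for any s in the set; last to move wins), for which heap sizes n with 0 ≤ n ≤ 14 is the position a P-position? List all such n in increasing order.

0, 1, 4, 5, 9, 10, 13, 14

Compute g(0), g(1), … for moves {2, 7}:
k:     0  1  2  3  4  5  6  7  8  9 10 11 12 13 14
g(k):  0  0  1  1  0  0  1  1  2  0  0  1  1  0  0
The P-positions (g = 0) in 0..14 are 0, 1, 4, 5, 9, 10, 13, 14.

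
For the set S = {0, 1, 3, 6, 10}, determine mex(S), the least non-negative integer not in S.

The values 0, 1 are all present; 2 is the first non-negative integer missing from the set.

2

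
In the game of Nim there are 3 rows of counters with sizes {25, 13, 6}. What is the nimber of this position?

18

Compute the nim-sum pairwise:
25 XOR 13 = 20
20 XOR 6 = 18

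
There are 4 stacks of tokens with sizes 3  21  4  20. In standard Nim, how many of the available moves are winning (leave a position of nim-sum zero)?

3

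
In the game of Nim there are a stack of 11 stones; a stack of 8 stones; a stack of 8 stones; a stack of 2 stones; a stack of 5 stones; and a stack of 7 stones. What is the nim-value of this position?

11

Nim-sum: 11 XOR 8 XOR 8 XOR 2 XOR 5 XOR 7 = 11.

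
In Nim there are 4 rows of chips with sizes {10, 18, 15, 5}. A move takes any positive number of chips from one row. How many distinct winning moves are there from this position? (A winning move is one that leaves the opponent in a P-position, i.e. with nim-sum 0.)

Bitwise XOR of the heap sizes:
  01010  (10)
  10010  (18)
  01111  (15)
  00101  (5)
  -----
  10010  (18)
The overall nim-sum is X = 18. A row of size p has a winning move iff p XOR X < p (reduce it to p XOR X).
  10: 10 XOR 18 = 24 ≥ 10 — no move.
  18: 18 XOR 18 = 0 < 18 — winning move (to 0).
  15: 15 XOR 18 = 29 ≥ 15 — no move.
  5: 5 XOR 18 = 23 ≥ 5 — no move.
That gives 1 winning move.

1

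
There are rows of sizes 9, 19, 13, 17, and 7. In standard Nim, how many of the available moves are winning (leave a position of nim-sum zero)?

Bitwise XOR of the heap sizes:
  01001  (9)
  10011  (19)
  01101  (13)
  10001  (17)
  00111  (7)
  -----
  00001  (1)
The overall nim-sum is X = 1. A row of size p has a winning move iff p XOR X < p (reduce it to p XOR X).
  9: 9 XOR 1 = 8 < 9 — winning move (to 8).
  19: 19 XOR 1 = 18 < 19 — winning move (to 18).
  13: 13 XOR 1 = 12 < 13 — winning move (to 12).
  17: 17 XOR 1 = 16 < 17 — winning move (to 16).
  7: 7 XOR 1 = 6 < 7 — winning move (to 6).
That gives 5 winning moves.

5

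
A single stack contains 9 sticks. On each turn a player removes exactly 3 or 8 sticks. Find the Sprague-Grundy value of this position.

Grundy values for subtraction set {3, 8}:
k:     0  1  2  3  4  5  6  7  8  9
g(k):  0  0  0  1  1  1  0  0  2  1
So g(9) = 1.

1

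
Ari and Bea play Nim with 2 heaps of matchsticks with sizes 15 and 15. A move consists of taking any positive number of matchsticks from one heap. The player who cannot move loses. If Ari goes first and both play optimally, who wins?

Bea wins

Compute the nim-sum pairwise:
15 XOR 15 = 0
The nim-sum is 0, so this is a P-position: the player to move is in a losing position under optimal play; Ari is about to move from it and so loses — Bea wins.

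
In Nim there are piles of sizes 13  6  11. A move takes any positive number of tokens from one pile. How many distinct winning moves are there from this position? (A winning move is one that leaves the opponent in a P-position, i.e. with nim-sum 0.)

Bitwise XOR of the heap sizes:
  1101  (13)
  0110  (6)
  1011  (11)
  ----
  0000  (0)
The nim-sum is already 0, so every move leaves a nonzero nim-sum — there are no winning moves.

0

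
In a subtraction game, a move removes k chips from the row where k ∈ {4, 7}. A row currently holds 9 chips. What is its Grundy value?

2

Build the Grundy sequence with g(k) = mex{g(k−s) : s ∈ {4, 7}, s ≤ k}:
g(0) = mex{} = 0
g(1) = mex{} = 0
g(2) = mex{} = 0
g(3) = mex{} = 0
g(4) = mex{0} = 1
g(5) = mex{0} = 1
g(6) = mex{0} = 1
g(7) = mex{0} = 1
g(8) = mex{0,1} = 2
g(9) = mex{0,1} = 2
So g(9) = 2.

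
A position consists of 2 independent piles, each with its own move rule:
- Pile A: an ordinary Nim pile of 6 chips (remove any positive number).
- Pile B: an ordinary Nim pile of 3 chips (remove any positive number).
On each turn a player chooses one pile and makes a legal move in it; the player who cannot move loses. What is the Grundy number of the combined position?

5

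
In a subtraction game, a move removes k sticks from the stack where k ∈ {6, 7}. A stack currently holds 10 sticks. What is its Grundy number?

Grundy values for subtraction set {6, 7}:
g(0) = mex{} = 0
g(1) = mex{} = 0
g(2) = mex{} = 0
g(3) = mex{} = 0
g(4) = mex{} = 0
g(5) = mex{} = 0
g(6) = mex{0} = 1
g(7) = mex{0} = 1
g(8) = mex{0} = 1
g(9) = mex{0} = 1
g(10) = mex{0} = 1
So g(10) = 1.

1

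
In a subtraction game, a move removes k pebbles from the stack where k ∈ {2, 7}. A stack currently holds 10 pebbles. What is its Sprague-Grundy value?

Build the Grundy sequence with g(k) = mex{g(k−s) : s ∈ {2, 7}, s ≤ k}:
g(0) = mex{} = 0
g(1) = mex{} = 0
g(2) = mex{0} = 1
g(3) = mex{0} = 1
g(4) = mex{1} = 0
g(5) = mex{1} = 0
g(6) = mex{0} = 1
g(7) = mex{0} = 1
g(8) = mex{0,1} = 2
g(9) = mex{1} = 0
g(10) = mex{1,2} = 0
So g(10) = 0.

0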